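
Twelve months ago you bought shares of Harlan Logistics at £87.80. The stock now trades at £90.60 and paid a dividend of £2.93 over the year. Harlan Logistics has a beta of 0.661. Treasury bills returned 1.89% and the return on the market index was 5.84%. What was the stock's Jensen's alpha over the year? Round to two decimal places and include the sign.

+2.03%

Realised HPR = (P1 + D1 − P0) / P0 = (90.60 + 2.93 − 87.80) / 87.80 = 5.73 / 87.80 = 6.5262%
MRP = 5.84% − 1.89% = 3.95%
CAPM required = R_f + β·MRP = 1.89% + 0.661 × 3.95% = 4.50095%
α = realised − required = 6.5262% − 4.50095% = +2.03%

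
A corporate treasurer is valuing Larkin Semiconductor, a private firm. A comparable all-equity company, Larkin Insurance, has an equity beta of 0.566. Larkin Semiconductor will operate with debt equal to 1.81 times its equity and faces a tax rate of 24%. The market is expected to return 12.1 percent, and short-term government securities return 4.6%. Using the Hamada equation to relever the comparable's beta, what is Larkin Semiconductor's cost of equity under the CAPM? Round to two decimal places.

β_L = β_U × [1 + (1 − t)(D/E)] = 0.566 × [1 + (1 − 0.24) × 1.81]
    = 0.566 × [1 + 0.76 × 1.81] = 0.566 × 2.3756 = 1.3446
MRP = 12.1% − 4.6% = 7.50%
E(R) = R_f + β_L × MRP = 4.6% + 1.3446 × 7.5% = 14.68%

14.68%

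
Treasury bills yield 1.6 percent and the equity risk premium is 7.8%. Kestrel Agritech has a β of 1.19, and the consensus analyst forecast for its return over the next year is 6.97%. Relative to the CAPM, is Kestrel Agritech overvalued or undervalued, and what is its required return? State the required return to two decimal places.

Overvalued; required return 10.88%

Required return = R_f + β·MRP = 1.6% + 1.19 × 7.8% = 10.88%
Forecast 6.97% < required 10.88% → the stock plots below the SML → overvalued.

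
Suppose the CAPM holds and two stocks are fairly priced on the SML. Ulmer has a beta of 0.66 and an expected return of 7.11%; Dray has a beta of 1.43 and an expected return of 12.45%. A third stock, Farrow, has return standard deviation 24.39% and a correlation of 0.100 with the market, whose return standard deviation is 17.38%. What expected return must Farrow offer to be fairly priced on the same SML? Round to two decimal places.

3.51%

MRP = (12.45% − 7.11%) / (1.43 − 0.66) = 6.9351%
R_f = 7.11% − 0.66 × 6.9351% = 2.5328%
β_Farrow = ρ·σ_i/σ_m = 0.100 × 24.39 / 17.38 = 0.1403
E(R_Farrow) = R_f + β × MRP = 2.5328% + 0.1403 × 6.9351% = 3.51%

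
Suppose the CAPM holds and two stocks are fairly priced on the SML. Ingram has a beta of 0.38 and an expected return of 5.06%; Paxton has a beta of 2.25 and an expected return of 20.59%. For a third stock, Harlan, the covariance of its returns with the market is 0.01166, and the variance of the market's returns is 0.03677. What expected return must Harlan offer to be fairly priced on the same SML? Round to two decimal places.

MRP = (20.59% − 5.06%) / (2.25 − 0.38) = 8.3048%
R_f = 5.06% − 0.38 × 8.3048% = 1.9042%
β_Harlan = Cov / Var(R_m) = 0.01166 / 0.03677 = 0.3171
E(R_Harlan) = R_f + β × MRP = 1.9042% + 0.3171 × 8.3048% = 4.54%

4.54%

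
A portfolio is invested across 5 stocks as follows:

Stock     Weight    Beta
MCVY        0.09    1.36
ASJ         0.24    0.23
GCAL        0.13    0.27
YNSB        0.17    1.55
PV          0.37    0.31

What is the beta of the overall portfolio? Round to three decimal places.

β_P = Σ w_i β_i = 0.09×1.36 + 0.24×0.23 + 0.13×0.27 + 0.17×1.55 + 0.37×0.31 = 0.5909

0.591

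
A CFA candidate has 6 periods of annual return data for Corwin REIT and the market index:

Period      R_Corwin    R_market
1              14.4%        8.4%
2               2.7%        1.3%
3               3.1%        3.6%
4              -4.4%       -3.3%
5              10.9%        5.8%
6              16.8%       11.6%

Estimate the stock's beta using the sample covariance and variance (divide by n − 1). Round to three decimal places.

1.506

Mean R_i = (14.4 + 2.7 + 3.1 − 4.4 + 10.9 + 16.8) / 6 = 7.2500%
Mean R_m = (8.4 + 1.3 + 3.6 − 3.3 + 5.8 + 11.6) / 6 = 4.5667%
Σ(R_i − R̄_i)(R_m − R̄_m) = 209.6000  ⇒  Cov = 209.6000 / 5 = 41.9200
Σ(R_m − R̄_m)² = 139.1733  ⇒  Var(R_m) = 139.1733 / 5 = 27.8347
β = Cov / Var(R_m) = 41.9200 / 27.8347 = 1.5060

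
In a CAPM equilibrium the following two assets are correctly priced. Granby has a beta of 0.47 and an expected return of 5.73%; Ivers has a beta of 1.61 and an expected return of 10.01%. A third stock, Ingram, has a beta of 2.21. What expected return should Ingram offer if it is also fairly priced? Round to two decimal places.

12.26%

MRP (SML slope) = (10.01% − 5.73%) / (1.61 − 0.47) = 4.28% / 1.14 = 3.7544%
R_f (intercept) = 5.73% − 0.47 × 3.7544% = 3.9654%
E(R_Ingram) = R_f + β × MRP = 3.9654% + 2.21 × 3.7544% = 12.26%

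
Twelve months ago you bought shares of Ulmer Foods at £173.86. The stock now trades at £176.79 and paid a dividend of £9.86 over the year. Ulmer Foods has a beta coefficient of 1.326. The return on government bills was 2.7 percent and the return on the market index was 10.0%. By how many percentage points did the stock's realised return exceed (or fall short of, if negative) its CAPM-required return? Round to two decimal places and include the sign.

Realised HPR = (P1 + D1 − P0) / P0 = (176.79 + 9.86 − 173.86) / 173.86 = 12.79 / 173.86 = 7.3565%
MRP = 10.0% − 2.7% = 7.30%
CAPM required = R_f + β·MRP = 2.7% + 1.326 × 7.3% = 12.3798%
α = realised − required = 7.3565% − 12.3798% = -5.02%

-5.02%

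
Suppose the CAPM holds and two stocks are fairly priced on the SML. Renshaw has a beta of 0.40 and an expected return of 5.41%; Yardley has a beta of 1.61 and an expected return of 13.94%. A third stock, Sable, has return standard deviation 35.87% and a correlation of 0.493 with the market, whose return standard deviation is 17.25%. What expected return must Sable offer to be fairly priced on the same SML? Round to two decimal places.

MRP = (13.94% − 5.41%) / (1.61 − 0.40) = 7.0496%
R_f = 5.41% − 0.40 × 7.0496% = 2.5902%
β_Sable = ρ·σ_i/σ_m = 0.493 × 35.87 / 17.25 = 1.0252
E(R_Sable) = R_f + β × MRP = 2.5902% + 1.0252 × 7.0496% = 9.82%

9.82%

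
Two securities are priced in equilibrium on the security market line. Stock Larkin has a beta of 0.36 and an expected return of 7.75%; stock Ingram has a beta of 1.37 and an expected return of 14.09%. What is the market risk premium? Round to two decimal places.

Both satisfy E(R) = R_f + β·MRP, so the slope of the SML is
MRP = (14.09% − 7.75%) / (1.37 − 0.36) = 6.34% / 1.01 = 6.2772%

6.28%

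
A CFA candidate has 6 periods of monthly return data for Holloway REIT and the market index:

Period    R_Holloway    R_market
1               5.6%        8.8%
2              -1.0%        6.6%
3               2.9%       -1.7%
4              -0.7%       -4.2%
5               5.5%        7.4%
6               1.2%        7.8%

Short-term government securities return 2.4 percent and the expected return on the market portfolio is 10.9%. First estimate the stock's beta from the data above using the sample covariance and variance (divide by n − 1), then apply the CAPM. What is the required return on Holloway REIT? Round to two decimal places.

Mean R_i = (5.6 − 1.0 + 2.9 − 0.7 + 5.5 + 1.2) / 6 = 2.2500%
Mean R_m = (8.8 + 6.6 − 1.7 − 4.2 + 7.4 + 7.8) / 6 = 4.1167%
Σ(R_i − R̄_i)(R_m − R̄_m) = 35.1750  ⇒  Cov = 35.1750 / 5 = 7.0350
Σ(R_m − R̄_m)² = 155.4483  ⇒  Var(R_m) = 155.4483 / 5 = 31.0897
β = Cov / Var(R_m) = 7.0350 / 31.0897 = 0.2263
MRP = 10.9% − 2.4% = 8.50%
E(R) = R_f + β × MRP = 2.4% + 0.2263 × 8.5% = 4.32%

4.32%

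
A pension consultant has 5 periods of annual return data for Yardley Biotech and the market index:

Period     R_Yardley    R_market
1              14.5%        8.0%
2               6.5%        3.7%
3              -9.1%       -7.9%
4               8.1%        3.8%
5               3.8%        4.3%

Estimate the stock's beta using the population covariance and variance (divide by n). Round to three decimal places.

1.399

Mean R_i = (14.5 + 6.5 − 9.1 + 8.1 + 3.8) / 5 = 4.7600%
Mean R_m = (8.0 + 3.7 − 7.9 + 3.8 + 4.3) / 5 = 2.3800%
Σ(R_i − R̄_i)(R_m − R̄_m) = 202.4160  ⇒  Cov = 202.4160 / 5 = 40.4832
Σ(R_m − R̄_m)² = 144.7080  ⇒  Var(R_m) = 144.7080 / 5 = 28.9416
β = Cov / Var(R_m) = 40.4832 / 28.9416 = 1.3988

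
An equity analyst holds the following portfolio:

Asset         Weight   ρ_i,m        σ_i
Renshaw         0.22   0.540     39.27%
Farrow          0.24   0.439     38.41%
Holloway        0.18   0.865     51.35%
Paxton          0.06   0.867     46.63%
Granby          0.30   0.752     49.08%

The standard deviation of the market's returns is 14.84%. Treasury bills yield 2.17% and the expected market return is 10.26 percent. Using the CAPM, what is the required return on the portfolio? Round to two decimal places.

18.64%

β_Renshaw = 0.540 × 39.27% / 14.84% = 1.4290
β_Farrow = 0.439 × 38.41% / 14.84% = 1.1363
β_Holloway = 0.865 × 51.35% / 14.84% = 2.9931
β_Paxton = 0.867 × 46.63% / 14.84% = 2.7243
β_Granby = 0.752 × 49.08% / 14.84% = 2.4871
β_P = Σ w_i β_i = 0.22×1.4290 + 0.24×1.1363 + 0.18×2.9931 + 0.06×2.7243 + 0.30×2.4871 = 2.0354
MRP = 10.26% − 2.17% = 8.09%
E(R_P) = R_f + β_P × MRP = 2.17% + 2.0354 × 8.09% = 18.64%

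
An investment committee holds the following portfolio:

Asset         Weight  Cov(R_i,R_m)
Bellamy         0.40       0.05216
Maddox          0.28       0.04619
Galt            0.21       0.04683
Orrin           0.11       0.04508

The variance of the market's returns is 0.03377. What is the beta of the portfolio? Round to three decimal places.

β_Bellamy = 0.05216 / 0.03377 = 1.5446
β_Maddox = 0.04619 / 0.03377 = 1.3678
β_Galt = 0.04683 / 0.03377 = 1.3867
β_Orrin = 0.04508 / 0.03377 = 1.3349
β_P = Σ w_i β_i = 0.40×1.5446 + 0.28×1.3678 + 0.21×1.3867 + 0.11×1.3349 = 1.4389

1.439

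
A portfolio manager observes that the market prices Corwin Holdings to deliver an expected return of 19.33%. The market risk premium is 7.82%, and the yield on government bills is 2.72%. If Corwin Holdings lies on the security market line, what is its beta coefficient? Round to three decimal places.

2.124

β = (E(R) − R_f) / MRP = (19.33% − 2.72%) / 7.82% = 16.61% / 7.82% = 2.124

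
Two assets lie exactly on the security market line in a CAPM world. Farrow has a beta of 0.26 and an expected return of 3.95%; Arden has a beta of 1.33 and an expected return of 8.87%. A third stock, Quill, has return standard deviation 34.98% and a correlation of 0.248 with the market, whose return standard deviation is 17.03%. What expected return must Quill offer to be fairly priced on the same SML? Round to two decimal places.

MRP = (8.87% − 3.95%) / (1.33 − 0.26) = 4.5981%
R_f = 3.95% − 0.26 × 4.5981% = 2.7545%
β_Quill = ρ·σ_i/σ_m = 0.248 × 34.98 / 17.03 = 0.5094
E(R_Quill) = R_f + β × MRP = 2.7545% + 0.5094 × 4.5981% = 5.10%

5.10%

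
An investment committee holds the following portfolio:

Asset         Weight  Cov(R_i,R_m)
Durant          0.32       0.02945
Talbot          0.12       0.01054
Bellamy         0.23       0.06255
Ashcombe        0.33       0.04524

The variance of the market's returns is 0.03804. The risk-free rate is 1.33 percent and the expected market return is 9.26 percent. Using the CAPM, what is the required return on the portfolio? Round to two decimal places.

β_Durant = 0.02945 / 0.03804 = 0.7742
β_Talbot = 0.01054 / 0.03804 = 0.2771
β_Bellamy = 0.06255 / 0.03804 = 1.6443
β_Ashcombe = 0.04524 / 0.03804 = 1.1893
β_P = Σ w_i β_i = 0.32×0.7742 + 0.12×0.2771 + 0.23×1.6443 + 0.33×1.1893 = 1.0517
MRP = 9.26% − 1.33% = 7.93%
E(R_P) = R_f + β_P × MRP = 1.33% + 1.0517 × 7.93% = 9.67%

9.67%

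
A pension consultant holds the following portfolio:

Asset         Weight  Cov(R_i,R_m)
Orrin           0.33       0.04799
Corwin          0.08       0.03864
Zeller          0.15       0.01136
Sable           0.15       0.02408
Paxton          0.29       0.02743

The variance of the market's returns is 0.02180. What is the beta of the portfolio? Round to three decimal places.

β_Orrin = 0.04799 / 0.02180 = 2.2014
β_Corwin = 0.03864 / 0.02180 = 1.7725
β_Zeller = 0.01136 / 0.02180 = 0.5211
β_Sable = 0.02408 / 0.02180 = 1.1046
β_Paxton = 0.02743 / 0.02180 = 1.2583
β_P = Σ w_i β_i = 0.33×2.2014 + 0.08×1.7725 + 0.15×0.5211 + 0.15×1.1046 + 0.29×1.2583 = 1.4770

1.477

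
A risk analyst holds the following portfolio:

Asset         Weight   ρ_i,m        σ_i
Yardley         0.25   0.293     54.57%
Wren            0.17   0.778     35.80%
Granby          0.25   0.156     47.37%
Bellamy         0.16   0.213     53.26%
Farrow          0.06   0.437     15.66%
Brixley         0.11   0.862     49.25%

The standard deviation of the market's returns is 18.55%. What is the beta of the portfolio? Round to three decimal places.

β_Yardley = 0.293 × 54.57% / 18.55% = 0.8619
β_Wren = 0.778 × 35.80% / 18.55% = 1.5015
β_Granby = 0.156 × 47.37% / 18.55% = 0.3984
β_Bellamy = 0.213 × 53.26% / 18.55% = 0.6116
β_Farrow = 0.437 × 15.66% / 18.55% = 0.3689
β_Brixley = 0.862 × 49.25% / 18.55% = 2.2886
β_P = Σ w_i β_i = 0.25×0.8619 + 0.17×1.5015 + 0.25×0.3984 + 0.16×0.6116 + 0.06×0.3689 + 0.11×2.2886 = 0.9421

0.942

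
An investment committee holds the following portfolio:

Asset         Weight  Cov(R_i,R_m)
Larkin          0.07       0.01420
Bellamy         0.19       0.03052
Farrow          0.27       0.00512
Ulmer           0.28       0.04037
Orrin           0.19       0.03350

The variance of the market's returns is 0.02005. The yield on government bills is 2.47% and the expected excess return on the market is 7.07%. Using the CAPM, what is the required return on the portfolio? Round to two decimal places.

β_Larkin = 0.01420 / 0.02005 = 0.7082
β_Bellamy = 0.03052 / 0.02005 = 1.5222
β_Farrow = 0.00512 / 0.02005 = 0.2554
β_Ulmer = 0.04037 / 0.02005 = 2.0135
β_Orrin = 0.03350 / 0.02005 = 1.6708
β_P = Σ w_i β_i = 0.07×0.7082 + 0.19×1.5222 + 0.27×0.2554 + 0.28×2.0135 + 0.19×1.6708 = 1.2890
E(R_P) = R_f + β_P × MRP = 2.47% + 1.2890 × 7.07% = 11.58%

11.58%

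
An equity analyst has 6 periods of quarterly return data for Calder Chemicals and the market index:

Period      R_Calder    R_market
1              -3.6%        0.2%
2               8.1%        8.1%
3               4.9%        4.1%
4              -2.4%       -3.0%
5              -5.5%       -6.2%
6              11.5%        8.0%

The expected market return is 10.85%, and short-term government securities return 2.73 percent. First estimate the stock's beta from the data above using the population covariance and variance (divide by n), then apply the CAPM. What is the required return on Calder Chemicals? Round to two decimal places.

Mean R_i = (-3.6 + 8.1 + 4.9 − 2.4 − 5.5 + 11.5) / 6 = 2.1667%
Mean R_m = (0.2 + 8.1 + 4.1 − 3.0 − 6.2 + 8.0) / 6 = 1.8667%
Σ(R_i − R̄_i)(R_m − R̄_m) = 194.0133  ⇒  Cov = 194.0133 / 6 = 32.3356
Σ(R_m − R̄_m)² = 172.9933  ⇒  Var(R_m) = 172.9933 / 6 = 28.8322
β = Cov / Var(R_m) = 32.3356 / 28.8322 = 1.1215
MRP = 10.85% − 2.73% = 8.12%
E(R) = R_f + β × MRP = 2.73% + 1.1215 × 8.12% = 11.84%

11.84%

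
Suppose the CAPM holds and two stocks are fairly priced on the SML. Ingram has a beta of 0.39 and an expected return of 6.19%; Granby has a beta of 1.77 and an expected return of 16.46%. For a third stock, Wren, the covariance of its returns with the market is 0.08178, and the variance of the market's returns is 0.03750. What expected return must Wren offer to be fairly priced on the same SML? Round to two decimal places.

19.52%

MRP = (16.46% − 6.19%) / (1.77 − 0.39) = 7.4420%
R_f = 6.19% − 0.39 × 7.4420% = 3.2876%
β_Wren = Cov / Var(R_m) = 0.08178 / 0.03750 = 2.1808
E(R_Wren) = R_f + β × MRP = 3.2876% + 2.1808 × 7.4420% = 19.52%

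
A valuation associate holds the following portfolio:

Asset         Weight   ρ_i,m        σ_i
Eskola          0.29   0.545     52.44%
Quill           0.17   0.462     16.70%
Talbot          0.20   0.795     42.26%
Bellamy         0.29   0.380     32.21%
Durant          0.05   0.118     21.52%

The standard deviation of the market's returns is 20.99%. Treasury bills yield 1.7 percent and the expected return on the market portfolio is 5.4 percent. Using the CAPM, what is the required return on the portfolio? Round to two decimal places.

5.22%

β_Eskola = 0.545 × 52.44% / 20.99% = 1.3616
β_Quill = 0.462 × 16.70% / 20.99% = 0.3676
β_Talbot = 0.795 × 42.26% / 20.99% = 1.6006
β_Bellamy = 0.380 × 32.21% / 20.99% = 0.5831
β_Durant = 0.118 × 21.52% / 20.99% = 0.1210
β_P = Σ w_i β_i = 0.29×1.3616 + 0.17×0.3676 + 0.20×1.6006 + 0.29×0.5831 + 0.05×0.1210 = 0.9526
MRP = 5.4% − 1.7% = 3.70%
E(R_P) = R_f + β_P × MRP = 1.7% + 0.9526 × 3.7% = 5.22%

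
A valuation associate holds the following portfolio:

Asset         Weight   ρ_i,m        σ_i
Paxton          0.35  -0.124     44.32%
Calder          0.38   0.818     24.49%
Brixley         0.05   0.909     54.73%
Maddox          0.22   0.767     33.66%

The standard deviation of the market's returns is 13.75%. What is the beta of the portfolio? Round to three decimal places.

1.008

β_Paxton = -0.124 × 44.32% / 13.75% = -0.3997
β_Calder = 0.818 × 24.49% / 13.75% = 1.4569
β_Brixley = 0.909 × 54.73% / 13.75% = 3.6182
β_Maddox = 0.767 × 33.66% / 13.75% = 1.8776
β_P = Σ w_i β_i = 0.35×-0.3997 + 0.38×1.4569 + 0.05×3.6182 + 0.22×1.8776 = 1.0077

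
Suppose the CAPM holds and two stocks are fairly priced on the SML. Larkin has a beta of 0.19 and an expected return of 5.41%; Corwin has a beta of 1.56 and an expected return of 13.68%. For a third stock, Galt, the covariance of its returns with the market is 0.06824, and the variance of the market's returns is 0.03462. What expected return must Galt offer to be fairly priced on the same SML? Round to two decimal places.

MRP = (13.68% − 5.41%) / (1.56 − 0.19) = 6.0365%
R_f = 5.41% − 0.19 × 6.0365% = 4.2631%
β_Galt = Cov / Var(R_m) = 0.06824 / 0.03462 = 1.9711
E(R_Galt) = R_f + β × MRP = 4.2631% + 1.9711 × 6.0365% = 16.16%

16.16%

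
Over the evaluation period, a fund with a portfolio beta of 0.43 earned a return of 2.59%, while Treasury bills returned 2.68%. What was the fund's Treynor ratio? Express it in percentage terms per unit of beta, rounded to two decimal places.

Treynor = (R_P − R_f) / β_P = (2.59% − 2.68%) / 0.4300 = -0.09% / 0.4300 = -0.21%

-0.21%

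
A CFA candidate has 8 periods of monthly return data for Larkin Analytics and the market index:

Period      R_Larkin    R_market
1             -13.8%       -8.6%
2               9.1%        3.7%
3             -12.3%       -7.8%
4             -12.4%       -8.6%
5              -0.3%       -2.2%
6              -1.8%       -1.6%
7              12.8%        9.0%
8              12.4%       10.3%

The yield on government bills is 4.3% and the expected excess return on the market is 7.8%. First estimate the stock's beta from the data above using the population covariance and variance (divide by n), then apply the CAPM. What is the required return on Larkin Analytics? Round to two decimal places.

15.58%

Mean R_i = (-13.8 + 9.1 − 12.3 − 12.4 − 0.3 − 1.8 + 12.8 + 12.4) / 8 = -0.7875%
Mean R_m = (-8.6 + 3.7 − 7.8 − 8.6 − 2.2 − 1.6 + 9.0 + 10.3) / 8 = -0.7250%
Σ(R_i − R̄_i)(R_m − R̄_m) = 596.8225  ⇒  Cov = 596.8225 / 8 = 74.6028
Σ(R_m − R̄_m)² = 412.7350  ⇒  Var(R_m) = 412.7350 / 8 = 51.5919
β = Cov / Var(R_m) = 74.6028 / 51.5919 = 1.4460
E(R) = R_f + β × MRP = 4.3% + 1.4460 × 7.8% = 15.58%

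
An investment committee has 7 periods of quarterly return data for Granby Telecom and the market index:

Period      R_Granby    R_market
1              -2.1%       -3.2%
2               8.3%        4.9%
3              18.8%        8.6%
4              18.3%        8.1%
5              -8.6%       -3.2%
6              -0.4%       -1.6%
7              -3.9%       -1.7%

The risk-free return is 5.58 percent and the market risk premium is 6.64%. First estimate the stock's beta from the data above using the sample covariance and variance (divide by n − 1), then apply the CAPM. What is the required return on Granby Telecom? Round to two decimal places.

Mean R_i = (-2.1 + 8.3 + 18.8 + 18.3 − 8.6 − 0.4 − 3.9) / 7 = 4.3429%
Mean R_m = (-3.2 + 4.9 + 8.6 + 8.1 − 3.2 − 1.6 − 1.7) / 7 = 1.7000%
Σ(R_i − R̄_i)(R_m − R̄_m) = 340.4100  ⇒  Cov = 340.4100 / 6 = 56.7350
Σ(R_m − R̄_m)² = 169.2800  ⇒  Var(R_m) = 169.2800 / 6 = 28.2133
β = Cov / Var(R_m) = 56.7350 / 28.2133 = 2.0109
E(R) = R_f + β × MRP = 5.58% + 2.0109 × 6.64% = 18.93%

18.93%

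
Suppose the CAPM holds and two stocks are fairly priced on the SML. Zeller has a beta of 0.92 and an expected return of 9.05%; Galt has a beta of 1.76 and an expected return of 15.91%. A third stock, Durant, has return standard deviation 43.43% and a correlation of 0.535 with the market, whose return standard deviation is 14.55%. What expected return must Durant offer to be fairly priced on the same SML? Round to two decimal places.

14.58%

MRP = (15.91% − 9.05%) / (1.76 − 0.92) = 8.1667%
R_f = 9.05% − 0.92 × 8.1667% = 1.5366%
β_Durant = ρ·σ_i/σ_m = 0.535 × 43.43 / 14.55 = 1.5969
E(R_Durant) = R_f + β × MRP = 1.5366% + 1.5969 × 8.1667% = 14.58%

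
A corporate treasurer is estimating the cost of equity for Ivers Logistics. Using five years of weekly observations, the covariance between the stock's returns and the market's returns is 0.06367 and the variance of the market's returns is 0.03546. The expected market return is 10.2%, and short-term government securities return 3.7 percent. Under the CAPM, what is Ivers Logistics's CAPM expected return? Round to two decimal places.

15.37%

β = Cov(R_i, R_m) / Var(R_m) = 0.06367 / 0.03546 = 1.7955
MRP = 10.2% − 3.7% = 6.50%
E(R) = R_f + β × MRP = 3.7% + 1.7955 × 6.5% = 15.37%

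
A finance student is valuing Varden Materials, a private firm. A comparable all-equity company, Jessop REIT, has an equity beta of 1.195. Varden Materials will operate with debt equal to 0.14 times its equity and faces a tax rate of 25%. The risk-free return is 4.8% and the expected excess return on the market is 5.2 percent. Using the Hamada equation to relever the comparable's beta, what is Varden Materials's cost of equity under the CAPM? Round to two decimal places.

β_L = β_U × [1 + (1 − t)(D/E)] = 1.195 × [1 + (1 − 0.25) × 0.14]
    = 1.195 × [1 + 0.75 × 0.14] = 1.195 × 1.1050 = 1.3205
E(R) = R_f + β_L × MRP = 4.8% + 1.3205 × 5.2% = 11.67%

11.67%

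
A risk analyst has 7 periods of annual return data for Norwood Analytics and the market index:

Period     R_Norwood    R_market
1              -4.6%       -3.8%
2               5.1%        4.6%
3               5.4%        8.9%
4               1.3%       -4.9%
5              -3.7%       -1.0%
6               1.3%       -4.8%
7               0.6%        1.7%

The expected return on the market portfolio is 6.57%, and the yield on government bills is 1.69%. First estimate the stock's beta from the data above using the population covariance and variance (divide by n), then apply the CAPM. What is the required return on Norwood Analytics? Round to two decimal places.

4.06%

Mean R_i = (-4.6 + 5.1 + 5.4 + 1.3 − 3.7 + 1.3 + 0.6) / 7 = 0.7714%
Mean R_m = (-3.8 + 4.6 + 8.9 − 4.9 − 1.0 − 4.8 + 1.7) / 7 = 0.1000%
Σ(R_i − R̄_i)(R_m − R̄_m) = 80.5700  ⇒  Cov = 80.5700 / 7 = 11.5100
Σ(R_m − R̄_m)² = 165.6800  ⇒  Var(R_m) = 165.6800 / 7 = 23.6686
β = Cov / Var(R_m) = 11.5100 / 23.6686 = 0.4863
MRP = 6.57% − 1.69% = 4.88%
E(R) = R_f + β × MRP = 1.69% + 0.4863 × 4.88% = 4.06%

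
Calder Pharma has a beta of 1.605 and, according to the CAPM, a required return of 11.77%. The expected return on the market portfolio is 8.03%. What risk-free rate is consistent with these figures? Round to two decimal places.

1.85%

E(R) = R_f + β(E(R_m) − R_f) = R_f(1 − β) + β·E(R_m)
11.77% = R_f × (1 − 1.605) + 1.605 × 8.03%
11.77% = R_f × -0.605 + 12.88815%
R_f = (11.77% − 12.88815%) / -0.605 = 1.85%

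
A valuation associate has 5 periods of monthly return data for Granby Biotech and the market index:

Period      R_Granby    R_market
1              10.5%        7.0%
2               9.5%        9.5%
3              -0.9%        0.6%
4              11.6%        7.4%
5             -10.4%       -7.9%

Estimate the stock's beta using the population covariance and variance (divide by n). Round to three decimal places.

Mean R_i = (10.5 + 9.5 − 0.9 + 11.6 − 10.4) / 5 = 4.0600%
Mean R_m = (7.0 + 9.5 + 0.6 + 7.4 − 7.9) / 5 = 3.3200%
Σ(R_i − R̄_i)(R_m − R̄_m) = 263.8140  ⇒  Cov = 263.8140 / 5 = 52.7628
Σ(R_m − R̄_m)² = 201.6680  ⇒  Var(R_m) = 201.6680 / 5 = 40.3336
β = Cov / Var(R_m) = 52.7628 / 40.3336 = 1.3082

1.308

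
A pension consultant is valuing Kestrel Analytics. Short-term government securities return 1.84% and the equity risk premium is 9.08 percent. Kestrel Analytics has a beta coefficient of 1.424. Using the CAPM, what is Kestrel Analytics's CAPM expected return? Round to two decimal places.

E(R) = R_f + β × MRP = 1.84% + 1.424 × 9.08% = 14.77%

14.77%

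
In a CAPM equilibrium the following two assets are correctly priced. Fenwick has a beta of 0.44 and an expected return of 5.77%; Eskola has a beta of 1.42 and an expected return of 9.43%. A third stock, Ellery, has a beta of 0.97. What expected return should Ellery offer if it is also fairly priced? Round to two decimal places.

7.75%

MRP (SML slope) = (9.43% − 5.77%) / (1.42 − 0.44) = 3.66% / 0.98 = 3.7347%
R_f (intercept) = 5.77% − 0.44 × 3.7347% = 4.1267%
E(R_Ellery) = R_f + β × MRP = 4.1267% + 0.97 × 3.7347% = 7.75%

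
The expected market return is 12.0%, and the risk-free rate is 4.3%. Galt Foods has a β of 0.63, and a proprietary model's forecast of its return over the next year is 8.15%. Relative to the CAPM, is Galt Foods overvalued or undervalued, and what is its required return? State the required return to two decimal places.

MRP = 12.0% − 4.3% = 7.70%
Required return = R_f + β·MRP = 4.3% + 0.63 × 7.7% = 9.15%
Forecast 8.15% < required 9.15% → the stock plots below the SML → overvalued.

Overvalued; required return 9.15%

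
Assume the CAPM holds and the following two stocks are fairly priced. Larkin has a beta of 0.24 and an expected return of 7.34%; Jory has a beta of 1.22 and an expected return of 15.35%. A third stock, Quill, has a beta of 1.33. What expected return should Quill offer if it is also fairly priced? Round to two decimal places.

16.25%

MRP (SML slope) = (15.35% − 7.34%) / (1.22 − 0.24) = 8.01% / 0.98 = 8.1735%
R_f (intercept) = 7.34% − 0.24 × 8.1735% = 5.3784%
E(R_Quill) = R_f + β × MRP = 5.3784% + 1.33 × 8.1735% = 16.25%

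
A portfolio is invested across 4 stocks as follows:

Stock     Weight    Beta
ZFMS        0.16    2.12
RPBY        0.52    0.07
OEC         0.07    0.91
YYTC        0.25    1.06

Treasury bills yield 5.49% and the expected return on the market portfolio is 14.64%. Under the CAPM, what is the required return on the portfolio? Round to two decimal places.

11.93%

β_P = Σ w_i β_i = 0.16×2.12 + 0.52×0.07 + 0.07×0.91 + 0.25×1.06 = 0.7043
MRP = 14.64% − 5.49% = 9.15%
E(R_P) = R_f + β_P × MRP = 5.49% + 0.7043 × 9.15% = 11.93%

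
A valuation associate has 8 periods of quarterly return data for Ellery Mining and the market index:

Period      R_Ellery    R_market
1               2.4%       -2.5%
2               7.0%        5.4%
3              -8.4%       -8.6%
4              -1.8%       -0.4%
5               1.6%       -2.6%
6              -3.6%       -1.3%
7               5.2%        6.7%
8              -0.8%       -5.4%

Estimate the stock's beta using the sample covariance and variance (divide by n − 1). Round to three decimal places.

Mean R_i = (2.4 + 7.0 − 8.4 − 1.8 + 1.6 − 3.6 + 5.2 − 0.8) / 8 = 0.2000%
Mean R_m = (-2.5 + 5.4 − 8.6 − 0.4 − 2.6 − 1.3 + 6.7 − 5.4) / 8 = -1.0875%
Σ(R_i − R̄_i)(R_m − R̄_m) = 146.1800  ⇒  Cov = 146.1800 / 7 = 20.8829
Σ(R_m − R̄_m)² = 182.5688  ⇒  Var(R_m) = 182.5688 / 7 = 26.0813
β = Cov / Var(R_m) = 20.8829 / 26.0813 = 0.8007

0.801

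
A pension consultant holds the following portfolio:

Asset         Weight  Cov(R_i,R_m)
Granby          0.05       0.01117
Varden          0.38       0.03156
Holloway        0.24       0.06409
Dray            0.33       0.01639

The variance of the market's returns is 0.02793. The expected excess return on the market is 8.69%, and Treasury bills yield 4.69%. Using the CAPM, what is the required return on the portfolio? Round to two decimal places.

15.06%

β_Granby = 0.01117 / 0.02793 = 0.3999
β_Varden = 0.03156 / 0.02793 = 1.1300
β_Holloway = 0.06409 / 0.02793 = 2.2947
β_Dray = 0.01639 / 0.02793 = 0.5868
β_P = Σ w_i β_i = 0.05×0.3999 + 0.38×1.1300 + 0.24×2.2947 + 0.33×0.5868 = 1.1938
E(R_P) = R_f + β_P × MRP = 4.69% + 1.1938 × 8.69% = 15.06%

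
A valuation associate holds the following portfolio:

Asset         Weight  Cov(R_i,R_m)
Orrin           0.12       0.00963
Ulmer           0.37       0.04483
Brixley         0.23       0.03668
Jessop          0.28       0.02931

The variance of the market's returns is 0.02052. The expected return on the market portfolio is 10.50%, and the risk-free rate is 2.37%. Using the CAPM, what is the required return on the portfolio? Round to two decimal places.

β_Orrin = 0.00963 / 0.02052 = 0.4693
β_Ulmer = 0.04483 / 0.02052 = 2.1847
β_Brixley = 0.03668 / 0.02052 = 1.7875
β_Jessop = 0.02931 / 0.02052 = 1.4284
β_P = Σ w_i β_i = 0.12×0.4693 + 0.37×2.1847 + 0.23×1.7875 + 0.28×1.4284 = 1.6757
MRP = 10.50% − 2.37% = 8.13%
E(R_P) = R_f + β_P × MRP = 2.37% + 1.6757 × 8.13% = 15.99%

15.99%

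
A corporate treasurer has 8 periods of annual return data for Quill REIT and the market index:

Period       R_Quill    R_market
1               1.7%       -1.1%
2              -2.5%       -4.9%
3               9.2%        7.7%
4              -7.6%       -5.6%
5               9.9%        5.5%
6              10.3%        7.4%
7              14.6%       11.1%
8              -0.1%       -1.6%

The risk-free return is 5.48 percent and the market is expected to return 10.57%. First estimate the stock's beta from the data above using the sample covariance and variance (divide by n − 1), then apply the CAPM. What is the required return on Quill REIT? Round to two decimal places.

11.48%

Mean R_i = (1.7 − 2.5 + 9.2 − 7.6 + 9.9 + 10.3 + 14.6 − 0.1) / 8 = 4.4375%
Mean R_m = (-1.1 − 4.9 + 7.7 − 5.6 + 5.5 + 7.4 + 11.1 − 1.6) / 8 = 2.3125%
Σ(R_i − R̄_i)(R_m − R̄_m) = 334.5763  ⇒  Cov = 334.5763 / 7 = 47.7966
Σ(R_m − R̄_m)² = 283.8688  ⇒  Var(R_m) = 283.8688 / 7 = 40.5527
β = Cov / Var(R_m) = 47.7966 / 40.5527 = 1.1786
MRP = 10.57% − 5.48% = 5.09%
E(R) = R_f + β × MRP = 5.48% + 1.1786 × 5.09% = 11.48%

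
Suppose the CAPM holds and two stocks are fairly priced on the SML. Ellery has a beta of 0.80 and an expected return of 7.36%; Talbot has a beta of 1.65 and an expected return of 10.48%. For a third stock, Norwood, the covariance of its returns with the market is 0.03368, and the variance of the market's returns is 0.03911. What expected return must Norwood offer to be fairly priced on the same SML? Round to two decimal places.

MRP = (10.48% − 7.36%) / (1.65 − 0.80) = 3.6706%
R_f = 7.36% − 0.80 × 3.6706% = 4.4235%
β_Norwood = Cov / Var(R_m) = 0.03368 / 0.03911 = 0.8612
E(R_Norwood) = R_f + β × MRP = 4.4235% + 0.8612 × 3.6706% = 7.58%

7.58%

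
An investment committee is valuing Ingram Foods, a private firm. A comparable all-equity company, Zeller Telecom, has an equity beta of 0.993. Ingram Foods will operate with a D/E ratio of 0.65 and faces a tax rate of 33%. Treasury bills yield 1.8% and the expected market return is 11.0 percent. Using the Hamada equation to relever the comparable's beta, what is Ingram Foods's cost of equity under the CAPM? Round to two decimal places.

14.91%

β_L = β_U × [1 + (1 − t)(D/E)] = 0.993 × [1 + (1 − 0.33) × 0.65]
    = 0.993 × [1 + 0.67 × 0.65] = 0.993 × 1.4355 = 1.4255
MRP = 11.0% − 1.8% = 9.20%
E(R) = R_f + β_L × MRP = 1.8% + 1.4255 × 9.2% = 14.91%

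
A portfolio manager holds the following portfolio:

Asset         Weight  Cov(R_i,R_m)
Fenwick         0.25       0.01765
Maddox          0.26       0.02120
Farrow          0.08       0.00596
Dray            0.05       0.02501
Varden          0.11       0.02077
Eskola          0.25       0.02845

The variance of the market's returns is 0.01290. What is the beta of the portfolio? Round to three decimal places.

1.632

β_Fenwick = 0.01765 / 0.01290 = 1.3682
β_Maddox = 0.02120 / 0.01290 = 1.6434
β_Farrow = 0.00596 / 0.01290 = 0.4620
β_Dray = 0.02501 / 0.01290 = 1.9388
β_Varden = 0.02077 / 0.01290 = 1.6101
β_Eskola = 0.02845 / 0.01290 = 2.2054
β_P = Σ w_i β_i = 0.25×1.3682 + 0.26×1.6434 + 0.08×0.4620 + 0.05×1.9388 + 0.11×1.6101 + 0.25×2.2054 = 1.6317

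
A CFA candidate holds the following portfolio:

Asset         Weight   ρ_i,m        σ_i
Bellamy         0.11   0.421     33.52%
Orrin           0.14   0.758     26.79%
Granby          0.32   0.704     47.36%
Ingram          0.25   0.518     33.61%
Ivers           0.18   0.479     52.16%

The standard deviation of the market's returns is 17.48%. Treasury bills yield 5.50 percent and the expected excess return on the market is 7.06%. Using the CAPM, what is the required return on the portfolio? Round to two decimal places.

15.16%

β_Bellamy = 0.421 × 33.52% / 17.48% = 0.8073
β_Orrin = 0.758 × 26.79% / 17.48% = 1.1617
β_Granby = 0.704 × 47.36% / 17.48% = 1.9074
β_Ingram = 0.518 × 33.61% / 17.48% = 0.9960
β_Ivers = 0.479 × 52.16% / 17.48% = 1.4293
β_P = Σ w_i β_i = 0.11×0.8073 + 0.14×1.1617 + 0.32×1.9074 + 0.25×0.9960 + 0.18×1.4293 = 1.3681
E(R_P) = R_f + β_P × MRP = 5.50% + 1.3681 × 7.06% = 15.16%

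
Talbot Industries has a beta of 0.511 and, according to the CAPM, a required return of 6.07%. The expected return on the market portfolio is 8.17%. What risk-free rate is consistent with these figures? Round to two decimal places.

E(R) = R_f + β(E(R_m) − R_f) = R_f(1 − β) + β·E(R_m)
6.07% = R_f × (1 − 0.511) + 0.511 × 8.17%
6.07% = R_f × 0.489 + 4.17487%
R_f = (6.07% − 4.17487%) / 0.489 = 3.88%

3.88%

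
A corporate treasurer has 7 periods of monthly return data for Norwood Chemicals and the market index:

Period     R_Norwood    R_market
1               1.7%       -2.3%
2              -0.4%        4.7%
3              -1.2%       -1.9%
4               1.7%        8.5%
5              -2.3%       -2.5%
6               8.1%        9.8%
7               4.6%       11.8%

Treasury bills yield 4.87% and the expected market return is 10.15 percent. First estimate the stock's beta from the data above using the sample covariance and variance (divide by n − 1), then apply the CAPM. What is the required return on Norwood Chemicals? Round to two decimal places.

Mean R_i = (1.7 − 0.4 − 1.2 + 1.7 − 2.3 + 8.1 + 4.6) / 7 = 1.7429%
Mean R_m = (-2.3 + 4.7 − 1.9 + 8.5 − 2.5 + 9.8 + 11.8) / 7 = 4.0143%
Σ(R_i − R̄_i)(R_m − R̄_m) = 101.3757  ⇒  Cov = 101.3757 / 6 = 16.8960
Σ(R_m − R̄_m)² = 231.9686  ⇒  Var(R_m) = 231.9686 / 6 = 38.6614
β = Cov / Var(R_m) = 16.8960 / 38.6614 = 0.4370
MRP = 10.15% − 4.87% = 5.28%
E(R) = R_f + β × MRP = 4.87% + 0.4370 × 5.28% = 7.18%

7.18%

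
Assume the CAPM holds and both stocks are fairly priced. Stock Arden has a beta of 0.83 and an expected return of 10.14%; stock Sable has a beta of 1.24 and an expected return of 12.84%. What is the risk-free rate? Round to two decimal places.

Both satisfy E(R) = R_f + β·MRP, so the slope of the SML is
MRP = (12.84% − 10.14%) / (1.24 − 0.83) = 2.70% / 0.41 = 6.5854%
R_f = E(R_Arden) − β_Arden·MRP = 10.14% − 0.83 × 6.5854% = 4.6741%

4.67%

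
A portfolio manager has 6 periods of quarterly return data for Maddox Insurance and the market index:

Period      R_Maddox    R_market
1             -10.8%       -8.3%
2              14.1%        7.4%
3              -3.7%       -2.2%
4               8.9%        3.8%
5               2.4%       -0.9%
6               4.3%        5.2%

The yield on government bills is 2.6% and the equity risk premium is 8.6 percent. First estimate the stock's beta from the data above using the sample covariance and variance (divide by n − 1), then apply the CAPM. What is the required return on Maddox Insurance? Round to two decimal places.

Mean R_i = (-10.8 + 14.1 − 3.7 + 8.9 + 2.4 + 4.3) / 6 = 2.5333%
Mean R_m = (-8.3 + 7.4 − 2.2 + 3.8 − 0.9 + 5.2) / 6 = 0.8333%
Σ(R_i − R̄_i)(R_m − R̄_m) = 243.4733  ⇒  Cov = 243.4733 / 5 = 48.6947
Σ(R_m − R̄_m)² = 166.6133  ⇒  Var(R_m) = 166.6133 / 5 = 33.3227
β = Cov / Var(R_m) = 48.6947 / 33.3227 = 1.4613
E(R) = R_f + β × MRP = 2.6% + 1.4613 × 8.6% = 15.17%

15.17%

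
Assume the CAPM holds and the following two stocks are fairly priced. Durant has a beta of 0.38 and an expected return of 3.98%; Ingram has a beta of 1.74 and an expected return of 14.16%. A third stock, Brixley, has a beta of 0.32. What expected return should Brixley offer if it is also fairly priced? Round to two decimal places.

3.53%

MRP (SML slope) = (14.16% − 3.98%) / (1.74 − 0.38) = 10.18% / 1.36 = 7.4853%
R_f (intercept) = 3.98% − 0.38 × 7.4853% = 1.1356%
E(R_Brixley) = R_f + β × MRP = 1.1356% + 0.32 × 7.4853% = 3.53%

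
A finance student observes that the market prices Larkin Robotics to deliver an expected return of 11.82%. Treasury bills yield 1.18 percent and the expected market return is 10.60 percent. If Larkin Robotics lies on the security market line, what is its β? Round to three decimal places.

MRP = 10.60% − 1.18% = 9.42%
β = (E(R) − R_f) / MRP = (11.82% − 1.18%) / 9.42% = 10.64% / 9.42% = 1.130

1.130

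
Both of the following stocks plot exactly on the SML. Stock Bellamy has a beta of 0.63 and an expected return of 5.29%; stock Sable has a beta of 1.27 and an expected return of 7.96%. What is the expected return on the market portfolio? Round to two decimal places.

6.83%

Both satisfy E(R) = R_f + β·MRP, so the slope of the SML is
MRP = (7.96% − 5.29%) / (1.27 − 0.63) = 2.67% / 0.64 = 4.1719%
R_f = E(R_Bellamy) − β_Bellamy·MRP = 5.29% − 0.63 × 4.1719% = 2.6617%
E(R_m) = R_f + MRP = 2.6617% + 4.1719% = 6.83%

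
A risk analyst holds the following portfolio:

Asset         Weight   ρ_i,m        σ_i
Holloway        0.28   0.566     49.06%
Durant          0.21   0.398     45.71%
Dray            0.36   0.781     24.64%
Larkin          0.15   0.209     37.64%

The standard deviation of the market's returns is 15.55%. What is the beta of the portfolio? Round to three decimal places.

β_Holloway = 0.566 × 49.06% / 15.55% = 1.7857
β_Durant = 0.398 × 45.71% / 15.55% = 1.1699
β_Dray = 0.781 × 24.64% / 15.55% = 1.2375
β_Larkin = 0.209 × 37.64% / 15.55% = 0.5059
β_P = Σ w_i β_i = 0.28×1.7857 + 0.21×1.1699 + 0.36×1.2375 + 0.15×0.5059 = 1.2671

1.267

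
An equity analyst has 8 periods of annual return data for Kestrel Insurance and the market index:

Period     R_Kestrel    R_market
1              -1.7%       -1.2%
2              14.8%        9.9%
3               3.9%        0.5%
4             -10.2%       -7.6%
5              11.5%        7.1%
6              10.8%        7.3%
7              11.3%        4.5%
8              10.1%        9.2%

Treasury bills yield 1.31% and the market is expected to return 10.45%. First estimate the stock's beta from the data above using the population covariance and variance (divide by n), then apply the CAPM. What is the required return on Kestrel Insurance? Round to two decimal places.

Mean R_i = (-1.7 + 14.8 + 3.9 − 10.2 + 11.5 + 10.8 + 11.3 + 10.1) / 8 = 6.3125%
Mean R_m = (-1.2 + 9.9 + 0.5 − 7.6 + 7.1 + 7.3 + 4.5 + 9.2) / 8 = 3.7125%
Σ(R_i − R̄_i)(R_m − R̄_m) = 344.8088  ⇒  Cov = 344.8088 / 8 = 43.1011
Σ(R_m − R̄_m)² = 255.7888  ⇒  Var(R_m) = 255.7888 / 8 = 31.9736
β = Cov / Var(R_m) = 43.1011 / 31.9736 = 1.3480
MRP = 10.45% − 1.31% = 9.14%
E(R) = R_f + β × MRP = 1.31% + 1.3480 × 9.14% = 13.63%

13.63%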